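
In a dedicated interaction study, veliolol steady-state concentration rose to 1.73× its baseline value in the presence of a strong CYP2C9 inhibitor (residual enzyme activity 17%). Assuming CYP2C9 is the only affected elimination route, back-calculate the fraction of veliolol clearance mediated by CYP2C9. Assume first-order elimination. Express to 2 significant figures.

0.51

CL'/CL = 1 / 1.73 = 0.578
0.17·fm + (1 − fm) = 0.578
fm = (0.578 − 1) / (0.17 − 1) = 0.51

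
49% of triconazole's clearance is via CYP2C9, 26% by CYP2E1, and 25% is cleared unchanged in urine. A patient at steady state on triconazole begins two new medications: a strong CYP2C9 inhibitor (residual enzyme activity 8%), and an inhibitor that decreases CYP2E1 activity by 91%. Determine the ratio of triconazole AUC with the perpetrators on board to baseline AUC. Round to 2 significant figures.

CYP2C9: 0.49 × 0.08 = 0.0392
CYP2E1: 0.26 × 0.09 = 0.0234
Other: 0.25 (unchanged)
CL_new/CL_old = 0.0392 + 0.0234 + 0.25 = 0.3126.
Because AUC varies inversely with clearance, the combined effect is 1 / 0.3126 = 3.2.

3.2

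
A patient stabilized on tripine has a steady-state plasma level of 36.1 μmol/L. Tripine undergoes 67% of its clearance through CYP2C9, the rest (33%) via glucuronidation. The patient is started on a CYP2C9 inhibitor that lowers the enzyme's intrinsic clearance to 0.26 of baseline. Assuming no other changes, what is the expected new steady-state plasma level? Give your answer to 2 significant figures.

72 μmol/L

The CYP2C9 pathway (67% of clearance) is reduced to 0.26× activity: 0.67 × 0.26 = 0.1742.
The remaining 33% of clearance is unaffected.
CL_new/CL_old = 0.1742 + 0.33 = 0.5042.
New steady-state plasma level = baseline ÷ relative clearance = 36.1 / 0.5042 = 72 μmol/L.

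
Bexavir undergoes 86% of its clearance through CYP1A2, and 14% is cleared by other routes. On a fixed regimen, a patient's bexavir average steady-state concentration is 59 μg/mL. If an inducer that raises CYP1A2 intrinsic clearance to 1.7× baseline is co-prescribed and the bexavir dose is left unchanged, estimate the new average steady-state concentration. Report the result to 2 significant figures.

The CYP1A2 pathway (86% of clearance) increases to 1.7× activity: 0.86 × 1.7 = 1.462.
Non-CYP routes (14%) are unchanged.
Relative clearance = 1.462 + 0.14 = 1.602.
Average steady-state concentration ∝ 1/CL, so new value = 59 / 1.602 = 37 μg/mL.

37 μg/mL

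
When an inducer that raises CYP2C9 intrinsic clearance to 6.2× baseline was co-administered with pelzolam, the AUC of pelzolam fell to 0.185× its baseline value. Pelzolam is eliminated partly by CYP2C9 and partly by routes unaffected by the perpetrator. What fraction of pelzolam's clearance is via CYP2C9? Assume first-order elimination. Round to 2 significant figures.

0.85

CL'/CL = 1 / 0.185 = 5.405
6.2·fm + (1 − fm) = 5.405
fm = (5.405 − 1) / (6.2 − 1) = 0.85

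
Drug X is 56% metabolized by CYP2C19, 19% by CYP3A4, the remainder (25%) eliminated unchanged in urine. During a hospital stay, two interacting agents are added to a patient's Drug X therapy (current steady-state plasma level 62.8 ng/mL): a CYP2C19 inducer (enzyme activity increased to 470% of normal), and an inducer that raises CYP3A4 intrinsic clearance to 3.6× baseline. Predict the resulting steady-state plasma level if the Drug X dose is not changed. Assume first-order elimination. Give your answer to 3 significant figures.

The CYP2C19 pathway (56% of clearance) increases to 4.7× activity: 0.56 × 4.7 = 2.632.
The CYP3A4 pathway (19% of clearance) is boosted to 3.6× activity: 0.19 × 3.6 = 0.684.
Non-CYP routes (25%) are unchanged.
CL_new/CL_old = 2.632 + 0.684 + 0.25 = 3.566.
Steady-state plasma level ∝ 1/CL: new value = 62.8 / 3.566 = 17.6 ng/mL.

17.6 ng/mL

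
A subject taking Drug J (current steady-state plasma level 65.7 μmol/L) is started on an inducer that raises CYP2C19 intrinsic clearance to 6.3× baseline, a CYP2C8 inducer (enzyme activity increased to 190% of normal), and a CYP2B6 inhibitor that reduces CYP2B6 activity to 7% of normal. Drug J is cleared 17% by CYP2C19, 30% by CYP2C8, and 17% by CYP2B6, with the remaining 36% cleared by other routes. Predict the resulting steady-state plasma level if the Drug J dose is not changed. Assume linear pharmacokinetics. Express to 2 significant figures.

33 μmol/L

The CYP2C19 pathway (17% of clearance) is boosted to 6.3× activity: 0.17 × 6.3 = 1.071.
The CYP2C8 pathway (30% of clearance) is boosted to 1.9× activity: 0.3 × 1.9 = 0.57.
The CYP2B6 pathway (17% of clearance) is reduced to 0.07× activity: 0.17 × 0.07 = 0.0119.
The remaining 36% of clearance is unaffected.
New clearance relative to baseline: 1.071 + 0.57 + 0.0119 + 0.36 = 2.0129.
Dividing the baseline by the relative clearance: 65.7 / 2.0129 = 33 μmol/L.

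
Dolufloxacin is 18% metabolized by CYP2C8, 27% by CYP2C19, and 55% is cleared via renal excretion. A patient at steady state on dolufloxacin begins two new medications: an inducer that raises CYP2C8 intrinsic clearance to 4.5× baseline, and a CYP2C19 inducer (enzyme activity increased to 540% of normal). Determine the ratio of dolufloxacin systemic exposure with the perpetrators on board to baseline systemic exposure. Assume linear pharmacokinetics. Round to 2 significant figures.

The CYP2C8 pathway (18% of clearance) rises to 4.5× activity: 0.18 × 4.5 = 0.81.
The CYP2C19 pathway (27% of clearance) is boosted to 5.4× activity: 0.27 × 5.4 = 1.458.
The remaining 55% of clearance is unaffected.
New clearance relative to baseline: 0.81 + 1.458 + 0.55 = 2.818.
Systemic exposure ∝ 1/CL: fold-change = 1 / 2.818 = 0.35.

0.35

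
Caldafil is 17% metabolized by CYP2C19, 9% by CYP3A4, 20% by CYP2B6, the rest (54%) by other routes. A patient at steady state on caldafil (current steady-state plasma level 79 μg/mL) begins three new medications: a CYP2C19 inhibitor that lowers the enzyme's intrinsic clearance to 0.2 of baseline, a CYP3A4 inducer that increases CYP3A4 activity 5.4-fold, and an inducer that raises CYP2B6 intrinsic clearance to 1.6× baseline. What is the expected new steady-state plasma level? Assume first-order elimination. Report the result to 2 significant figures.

57 μg/mL

The CYP2C19 pathway (17% of clearance) is reduced to 0.2× activity: 0.17 × 0.2 = 0.034.
The CYP3A4 pathway (9% of clearance) is boosted to 5.4× activity: 0.09 × 5.4 = 0.486.
The CYP2B6 pathway (20% of clearance) is boosted to 1.6× activity: 0.2 × 1.6 = 0.32.
The remaining 54% of clearance is unaffected.
Relative clearance = 0.034 + 0.486 + 0.32 + 0.54 = 1.38.
Steady-state plasma level ∝ 1/CL: new value = 79 / 1.38 = 57 μg/mL.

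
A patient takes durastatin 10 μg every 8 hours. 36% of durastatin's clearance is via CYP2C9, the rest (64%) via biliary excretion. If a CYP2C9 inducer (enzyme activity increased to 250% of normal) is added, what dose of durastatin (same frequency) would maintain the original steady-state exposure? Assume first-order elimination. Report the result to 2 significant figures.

15 μg

The CYP2C9 pathway (36% of clearance) increases to 2.5× activity: 0.36 × 2.5 = 0.9.
The remaining 64% of clearance is unaffected.
Relative clearance = 0.9 + 0.64 = 1.54.
Css,avg = (dose rate)/CL, so holding Css fixed requires dose ∝ CL: 10 × 1.54 = 15 μg.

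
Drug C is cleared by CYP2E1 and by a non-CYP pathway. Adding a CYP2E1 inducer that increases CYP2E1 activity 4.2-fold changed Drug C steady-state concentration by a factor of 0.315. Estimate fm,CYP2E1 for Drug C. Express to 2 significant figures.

CL'/CL = 1 / 0.315 = 3.175
4.2·fm + (1 − fm) = 3.175
fm = (3.175 − 1) / (4.2 − 1) = 0.68

0.68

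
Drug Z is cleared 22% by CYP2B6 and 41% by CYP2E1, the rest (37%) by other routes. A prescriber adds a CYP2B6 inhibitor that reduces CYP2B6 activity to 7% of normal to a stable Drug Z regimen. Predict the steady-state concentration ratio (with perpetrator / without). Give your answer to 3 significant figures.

The CYP2B6 pathway (22% of clearance) is reduced to 0.07× activity: 0.22 × 0.07 = 0.0154.
CYP2E1 (41%) and the residual 37% are unaffected.
New clearance relative to baseline: 0.0154 + 0.41 + 0.37 = 0.7954.
Since steady-state concentration ∝ 1/CL, the ratio is 1 / 0.7954 = 1.26.

1.26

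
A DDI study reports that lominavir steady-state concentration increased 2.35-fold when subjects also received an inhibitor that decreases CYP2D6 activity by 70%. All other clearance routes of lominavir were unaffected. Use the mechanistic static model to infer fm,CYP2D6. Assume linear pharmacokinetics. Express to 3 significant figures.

Call the CYP2D6 fraction fm. After the interaction, CL_new/CL_old = fm × 0.3 + (1 − fm).
Steady-state concentration ratio = 1 / (new CL fraction), so new CL fraction = 1 / 2.35 = 0.4255.
fm × 0.3 + 1 − fm = 0.4255  ⇒  fm × (0.3 − 1) = −0.5745  ⇒  fm = 0.821.

0.821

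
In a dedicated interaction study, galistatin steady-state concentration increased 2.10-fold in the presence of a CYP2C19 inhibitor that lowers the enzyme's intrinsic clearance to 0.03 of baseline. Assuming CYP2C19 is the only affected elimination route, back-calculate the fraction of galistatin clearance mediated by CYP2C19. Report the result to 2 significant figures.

0.54

Let fm be the CYP2C19 fraction. New clearance relative to baseline = fm × 0.03 + (1 − fm).
Steady-state concentration ratio = 1 / (new CL fraction), so new CL fraction = 1 / 2.10 = 0.4762.
fm × 0.03 + 1 − fm = 0.4762  ⇒  fm × (0.03 − 1) = −0.5238  ⇒  fm = 0.54.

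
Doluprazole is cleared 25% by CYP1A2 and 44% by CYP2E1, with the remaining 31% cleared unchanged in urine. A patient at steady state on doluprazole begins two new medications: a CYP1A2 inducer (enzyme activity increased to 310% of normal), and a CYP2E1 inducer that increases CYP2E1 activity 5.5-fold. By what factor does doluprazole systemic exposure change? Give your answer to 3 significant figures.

0.285

The CYP1A2 pathway (25% of clearance) is boosted to 3.1× activity: 0.25 × 3.1 = 0.775.
The CYP2E1 pathway (44% of clearance) increases to 5.5× activity: 0.44 × 5.5 = 2.42.
Non-CYP routes (31%) are unchanged.
CL_new/CL_old = 0.775 + 2.42 + 0.31 = 3.505.
Because systemic exposure varies inversely with clearance, the combined effect is 1 / 3.505 = 0.285.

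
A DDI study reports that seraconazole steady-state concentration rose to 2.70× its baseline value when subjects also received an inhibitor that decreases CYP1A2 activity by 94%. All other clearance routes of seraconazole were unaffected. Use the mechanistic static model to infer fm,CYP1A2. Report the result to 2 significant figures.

CL'/CL = 1 / 2.70 = 0.3704
0.06·fm + (1 − fm) = 0.3704
fm = (0.3704 − 1) / (0.06 − 1) = 0.67

0.67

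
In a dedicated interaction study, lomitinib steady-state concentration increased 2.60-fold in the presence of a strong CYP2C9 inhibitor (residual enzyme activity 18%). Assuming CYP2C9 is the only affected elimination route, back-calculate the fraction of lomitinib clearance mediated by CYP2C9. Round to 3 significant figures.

Write x for the fraction cleared via CYP2C9. The observed steady-state concentration change means clearance fell to 1/2.60 = 0.3846 of baseline.
Setting x·0.18 + (1 − x) = 0.3846 and solving: x = (0.3846 − 1)/(0.18 − 1) = 0.750.

0.750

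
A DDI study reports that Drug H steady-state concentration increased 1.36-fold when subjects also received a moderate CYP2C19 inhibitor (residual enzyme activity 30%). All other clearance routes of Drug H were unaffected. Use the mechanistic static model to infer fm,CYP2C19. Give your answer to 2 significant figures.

Let x = fm,CYP2C19. Because steady-state concentration ∝ 1/CL, relative clearance fell to 1/1.36 = 0.7353.
Setting x·0.3 + (1 − x) = 0.7353 and solving: x = (0.7353 − 1)/(0.3 − 1) = 0.38.

0.38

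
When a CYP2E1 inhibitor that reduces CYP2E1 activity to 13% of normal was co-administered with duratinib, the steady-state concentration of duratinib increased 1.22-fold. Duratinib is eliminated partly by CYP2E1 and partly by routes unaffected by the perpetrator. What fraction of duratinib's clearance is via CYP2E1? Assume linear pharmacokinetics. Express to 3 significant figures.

0.207

Call the CYP2E1 fraction fm. After the interaction, CL_new/CL_old = fm × 0.13 + (1 − fm).
Steady-state concentration ratio = 1 / (new CL fraction), so new CL fraction = 1 / 1.22 = 0.8197.
fm × 0.13 + 1 − fm = 0.8197  ⇒  fm × (0.13 − 1) = −0.1803  ⇒  fm = 0.207.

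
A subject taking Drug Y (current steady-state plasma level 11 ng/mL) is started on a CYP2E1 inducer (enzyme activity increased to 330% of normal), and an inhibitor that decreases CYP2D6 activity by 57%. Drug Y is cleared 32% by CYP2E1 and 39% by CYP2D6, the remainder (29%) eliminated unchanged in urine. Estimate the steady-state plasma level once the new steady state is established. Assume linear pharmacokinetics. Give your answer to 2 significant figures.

7.3 ng/mL

The CYP2E1 pathway (32% of clearance) rises to 3.3× activity: 0.32 × 3.3 = 1.056.
The CYP2D6 pathway (39% of clearance) drops to 0.43× activity: 0.39 × 0.43 = 0.1677.
The remaining 29% of clearance is unaffected.
CL_new/CL_old = 1.056 + 0.1677 + 0.29 = 1.5137.
New steady-state plasma level = 11 / 1.5137 = 7.3 ng/mL (concentration scales inversely with clearance).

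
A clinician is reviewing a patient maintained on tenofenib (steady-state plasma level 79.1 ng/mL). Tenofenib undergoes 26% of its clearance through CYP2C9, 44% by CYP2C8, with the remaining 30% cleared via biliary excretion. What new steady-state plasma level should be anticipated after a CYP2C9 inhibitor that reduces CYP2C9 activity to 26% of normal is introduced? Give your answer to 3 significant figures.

CYP2C9: 0.26 × 0.26 = 0.0676
CYP2C8: 0.44 (unchanged)
Other: 0.3 (unchanged)
CL_new/CL_old = 0.0676 + 0.44 + 0.3 = 0.8076.
With dosing unchanged, steady-state plasma level scales as 1/CL: 79.1 / 0.8076 = 97.9 ng/mL.

97.9 ng/mL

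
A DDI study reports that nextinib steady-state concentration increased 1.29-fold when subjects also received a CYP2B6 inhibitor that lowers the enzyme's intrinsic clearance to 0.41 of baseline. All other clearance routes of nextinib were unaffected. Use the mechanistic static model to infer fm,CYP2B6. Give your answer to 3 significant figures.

0.381

Let fm be the CYP2B6 fraction. New clearance relative to baseline = fm × 0.41 + (1 − fm).
Steady-state concentration ratio = 1 / (new CL fraction), so new CL fraction = 1 / 1.29 = 0.7752.
fm × 0.41 + 1 − fm = 0.7752  ⇒  fm × (0.41 − 1) = −0.2248  ⇒  fm = 0.381.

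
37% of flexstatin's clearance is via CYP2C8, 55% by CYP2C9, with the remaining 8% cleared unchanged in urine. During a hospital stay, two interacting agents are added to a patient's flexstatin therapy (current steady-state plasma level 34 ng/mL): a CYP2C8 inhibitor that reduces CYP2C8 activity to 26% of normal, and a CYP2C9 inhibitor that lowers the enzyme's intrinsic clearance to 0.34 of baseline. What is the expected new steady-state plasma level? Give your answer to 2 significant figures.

94 ng/mL

CYP2C8: 0.37 × 0.26 = 0.0962
CYP2C9: 0.55 × 0.34 = 0.187
Other: 0.08 (unchanged)
New clearance relative to baseline: 0.0962 + 0.187 + 0.08 = 0.3632.
New steady-state plasma level = 34 / 0.3632 = 94 ng/mL (concentration scales inversely with clearance).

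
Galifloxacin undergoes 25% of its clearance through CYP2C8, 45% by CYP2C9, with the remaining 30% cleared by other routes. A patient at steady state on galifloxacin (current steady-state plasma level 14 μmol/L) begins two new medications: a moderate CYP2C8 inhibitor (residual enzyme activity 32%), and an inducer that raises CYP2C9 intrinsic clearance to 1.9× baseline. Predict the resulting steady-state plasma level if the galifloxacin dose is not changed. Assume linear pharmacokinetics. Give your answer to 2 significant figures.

11 μmol/L

The CYP2C8 pathway (25% of clearance) drops to 0.32× activity: 0.25 × 0.32 = 0.08.
The CYP2C9 pathway (45% of clearance) increases to 1.9× activity: 0.45 × 1.9 = 0.855.
The remaining 30% of clearance is unaffected.
New clearance relative to baseline: 0.08 + 0.855 + 0.3 = 1.235.
New steady-state plasma level = 14 / 1.235 = 11 μmol/L (concentration scales inversely with clearance).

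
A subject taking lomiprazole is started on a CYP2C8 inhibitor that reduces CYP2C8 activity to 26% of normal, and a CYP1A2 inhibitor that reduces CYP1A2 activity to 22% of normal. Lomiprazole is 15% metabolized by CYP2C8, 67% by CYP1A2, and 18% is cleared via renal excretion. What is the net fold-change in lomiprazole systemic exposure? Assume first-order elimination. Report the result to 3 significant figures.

2.73

The CYP2C8 pathway (15% of clearance) falls to 0.26× activity: 0.15 × 0.26 = 0.039.
The CYP1A2 pathway (67% of clearance) drops to 0.22× activity: 0.67 × 0.22 = 0.1474.
The remaining 18% of clearance is unaffected.
New clearance relative to baseline: 0.039 + 0.1474 + 0.18 = 0.3664.
Net systemic exposure ratio = 1 / 0.3664 = 2.73.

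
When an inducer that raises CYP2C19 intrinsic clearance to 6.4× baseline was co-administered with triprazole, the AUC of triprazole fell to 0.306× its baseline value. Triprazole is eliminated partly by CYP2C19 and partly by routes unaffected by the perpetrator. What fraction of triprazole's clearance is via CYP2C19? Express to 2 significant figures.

Call the CYP2C19 fraction fm. After the interaction, CL_new/CL_old = fm × 6.4 + (1 − fm).
AUC ratio = 1 / (new CL fraction), so new CL fraction = 1 / 0.306 = 3.268.
fm × 6.4 + 1 − fm = 3.268  ⇒  fm × (6.4 − 1) = 2.268  ⇒  fm = 0.42.

0.42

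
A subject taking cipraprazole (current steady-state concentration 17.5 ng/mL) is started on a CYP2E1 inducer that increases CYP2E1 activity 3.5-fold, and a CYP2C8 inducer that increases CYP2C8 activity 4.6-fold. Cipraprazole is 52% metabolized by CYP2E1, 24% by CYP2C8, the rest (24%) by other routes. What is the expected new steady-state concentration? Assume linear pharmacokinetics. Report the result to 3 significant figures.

The CYP2E1 pathway (52% of clearance) increases to 3.5× activity: 0.52 × 3.5 = 1.82.
The CYP2C8 pathway (24% of clearance) increases to 4.6× activity: 0.24 × 4.6 = 1.104.
The remaining 24% of clearance is unaffected.
CL_new/CL_old = 1.82 + 1.104 + 0.24 = 3.164.
Dividing the baseline by the relative clearance: 17.5 / 3.164 = 5.53 ng/mL.

5.53 ng/mL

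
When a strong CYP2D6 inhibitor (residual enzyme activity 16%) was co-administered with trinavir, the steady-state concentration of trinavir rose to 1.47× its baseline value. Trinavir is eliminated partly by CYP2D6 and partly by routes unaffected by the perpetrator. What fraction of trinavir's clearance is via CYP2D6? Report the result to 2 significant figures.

0.38

Let x = fm,CYP2D6. Because steady-state concentration ∝ 1/CL, relative clearance fell to 1/1.47 = 0.6803.
Setting x·0.16 + (1 − x) = 0.6803 and solving: x = (0.6803 − 1)/(0.16 − 1) = 0.38.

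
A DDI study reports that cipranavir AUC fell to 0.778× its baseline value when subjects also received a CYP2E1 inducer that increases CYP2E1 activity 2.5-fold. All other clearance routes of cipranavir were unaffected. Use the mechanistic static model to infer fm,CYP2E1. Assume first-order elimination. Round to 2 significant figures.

CL'/CL = 1 / 0.778 = 1.285
2.5·fm + (1 − fm) = 1.285
fm = (1.285 − 1) / (2.5 − 1) = 0.19

0.19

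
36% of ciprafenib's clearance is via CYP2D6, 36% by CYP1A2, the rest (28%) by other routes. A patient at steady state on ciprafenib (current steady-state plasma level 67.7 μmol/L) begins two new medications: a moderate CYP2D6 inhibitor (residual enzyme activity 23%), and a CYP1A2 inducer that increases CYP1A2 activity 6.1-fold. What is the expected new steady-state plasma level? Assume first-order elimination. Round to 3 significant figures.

26.5 μmol/L

CYP2D6: 0.36 × 0.23 = 0.0828
CYP1A2: 0.36 × 6.1 = 2.196
Other: 0.28 (unchanged)
New clearance relative to baseline: 0.0828 + 2.196 + 0.28 = 2.5588.
Dividing the baseline by the relative clearance: 67.7 / 2.5588 = 26.5 μmol/L.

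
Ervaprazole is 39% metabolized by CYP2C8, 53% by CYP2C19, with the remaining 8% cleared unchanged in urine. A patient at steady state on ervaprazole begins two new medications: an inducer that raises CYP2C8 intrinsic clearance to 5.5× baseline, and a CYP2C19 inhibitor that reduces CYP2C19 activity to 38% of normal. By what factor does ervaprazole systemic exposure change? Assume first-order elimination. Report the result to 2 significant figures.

0.41

CYP2C8: 0.39 × 5.5 = 2.145
CYP2C19: 0.53 × 0.38 = 0.2014
Other: 0.08 (unchanged)
New clearance relative to baseline: 2.145 + 0.2014 + 0.08 = 2.4264.
Net systemic exposure ratio = 1 / 2.4264 = 0.41.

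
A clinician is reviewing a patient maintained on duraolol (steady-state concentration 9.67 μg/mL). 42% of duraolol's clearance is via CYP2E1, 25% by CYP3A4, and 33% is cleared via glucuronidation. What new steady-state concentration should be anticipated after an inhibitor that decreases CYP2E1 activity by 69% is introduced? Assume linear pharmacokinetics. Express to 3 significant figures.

13.6 μg/mL

The CYP2E1 pathway (42% of clearance) drops to 0.31× activity: 0.42 × 0.31 = 0.1302.
CYP3A4 (25%) and the residual 33% are unaffected.
New clearance relative to baseline: 0.1302 + 0.25 + 0.33 = 0.7102.
New steady-state concentration = baseline ÷ relative clearance = 9.67 / 0.7102 = 13.6 μg/mL.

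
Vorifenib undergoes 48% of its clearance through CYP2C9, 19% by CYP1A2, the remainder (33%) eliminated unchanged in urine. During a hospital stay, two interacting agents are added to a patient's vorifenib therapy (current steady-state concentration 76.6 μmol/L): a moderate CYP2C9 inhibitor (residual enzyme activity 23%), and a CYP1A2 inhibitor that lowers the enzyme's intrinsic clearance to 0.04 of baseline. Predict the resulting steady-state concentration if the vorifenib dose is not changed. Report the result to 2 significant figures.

The CYP2C9 pathway (48% of clearance) is reduced to 0.23× activity: 0.48 × 0.23 = 0.1104.
The CYP1A2 pathway (19% of clearance) drops to 0.04× activity: 0.19 × 0.04 = 0.0076.
The remaining 33% of clearance is unaffected.
CL_new/CL_old = 0.1104 + 0.0076 + 0.33 = 0.448.
New steady-state concentration = 76.6 / 0.448 = 1.7 × 10² μmol/L (concentration scales inversely with clearance).

1.7 × 10² μmol/L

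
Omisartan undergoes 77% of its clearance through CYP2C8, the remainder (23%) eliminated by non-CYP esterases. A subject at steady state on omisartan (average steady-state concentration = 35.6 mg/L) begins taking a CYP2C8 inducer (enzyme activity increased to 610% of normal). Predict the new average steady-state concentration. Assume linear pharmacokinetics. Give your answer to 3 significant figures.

7.23 mg/L

The CYP2C8 pathway (77% of clearance) increases to 6.1× activity: 0.77 × 6.1 = 4.697.
Non-CYP routes (23%) are unchanged.
New clearance relative to baseline: 4.697 + 0.23 = 4.927.
With dosing unchanged, average steady-state concentration scales as 1/CL: 35.6 / 4.927 = 7.23 mg/L.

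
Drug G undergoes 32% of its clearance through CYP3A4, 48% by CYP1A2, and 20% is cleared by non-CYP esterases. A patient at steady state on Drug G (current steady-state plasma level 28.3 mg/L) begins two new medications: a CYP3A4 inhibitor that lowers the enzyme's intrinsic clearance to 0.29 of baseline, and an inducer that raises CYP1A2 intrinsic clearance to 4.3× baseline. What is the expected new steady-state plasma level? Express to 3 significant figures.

12.0 mg/L

The CYP3A4 pathway (32% of clearance) drops to 0.29× activity: 0.32 × 0.29 = 0.0928.
The CYP1A2 pathway (48% of clearance) rises to 4.3× activity: 0.48 × 4.3 = 2.064.
The remaining 20% of clearance is unaffected.
CL_new/CL_old = 0.0928 + 2.064 + 0.2 = 2.3568.
Steady-state plasma level ∝ 1/CL: new value = 28.3 / 2.3568 = 12.0 mg/L.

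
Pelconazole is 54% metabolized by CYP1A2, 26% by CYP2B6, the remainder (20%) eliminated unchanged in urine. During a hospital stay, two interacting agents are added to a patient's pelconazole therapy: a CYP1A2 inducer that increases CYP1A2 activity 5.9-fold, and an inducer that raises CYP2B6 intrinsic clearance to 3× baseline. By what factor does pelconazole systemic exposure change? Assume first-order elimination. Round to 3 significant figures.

0.240

The CYP1A2 pathway (54% of clearance) is boosted to 5.9× activity: 0.54 × 5.9 = 3.186.
The CYP2B6 pathway (26% of clearance) is boosted to 3× activity: 0.26 × 3 = 0.78.
Non-CYP routes (20%) are unchanged.
CL_new/CL_old = 3.186 + 0.78 + 0.2 = 4.166.
Net systemic exposure ratio = 1 / 4.166 = 0.240.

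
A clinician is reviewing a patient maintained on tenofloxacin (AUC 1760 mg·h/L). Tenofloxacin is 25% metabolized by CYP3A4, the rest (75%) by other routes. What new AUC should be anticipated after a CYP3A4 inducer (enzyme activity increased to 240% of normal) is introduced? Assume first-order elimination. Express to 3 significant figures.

The CYP3A4 pathway (25% of clearance) rises to 2.4× activity: 0.25 × 2.4 = 0.6.
Non-CYP routes (75%) are unchanged.
Relative clearance = 0.6 + 0.75 = 1.35.
New AUC = baseline ÷ relative clearance = 1760 / 1.35 = 1.30 × 10³ mg·h/L.

1.30 × 10³ mg·h/L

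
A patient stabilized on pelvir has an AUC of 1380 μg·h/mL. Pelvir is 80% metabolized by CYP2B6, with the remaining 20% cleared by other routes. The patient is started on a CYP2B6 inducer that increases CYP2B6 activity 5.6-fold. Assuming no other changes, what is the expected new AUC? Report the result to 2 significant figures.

2.9 × 10² μg·h/mL

The CYP2B6 pathway (80% of clearance) rises to 5.6× activity: 0.8 × 5.6 = 4.48.
Non-CYP routes (20%) are unchanged.
Relative clearance = 4.48 + 0.2 = 4.68.
With dosing unchanged, AUC scales as 1/CL: 1380 / 4.68 = 2.9 × 10² μg·h/mL.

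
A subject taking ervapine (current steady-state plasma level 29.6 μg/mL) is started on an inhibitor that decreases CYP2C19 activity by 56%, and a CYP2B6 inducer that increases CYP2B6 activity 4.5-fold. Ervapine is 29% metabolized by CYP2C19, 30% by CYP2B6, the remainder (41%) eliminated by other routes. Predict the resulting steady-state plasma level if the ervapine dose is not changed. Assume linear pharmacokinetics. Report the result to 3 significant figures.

15.7 μg/mL

The CYP2C19 pathway (29% of clearance) falls to 0.44× activity: 0.29 × 0.44 = 0.1276.
The CYP2B6 pathway (30% of clearance) is boosted to 4.5× activity: 0.3 × 4.5 = 1.35.
Non-CYP routes (41%) are unchanged.
CL_new/CL_old = 0.1276 + 1.35 + 0.41 = 1.8876.
Dividing the baseline by the relative clearance: 29.6 / 1.8876 = 15.7 μg/mL.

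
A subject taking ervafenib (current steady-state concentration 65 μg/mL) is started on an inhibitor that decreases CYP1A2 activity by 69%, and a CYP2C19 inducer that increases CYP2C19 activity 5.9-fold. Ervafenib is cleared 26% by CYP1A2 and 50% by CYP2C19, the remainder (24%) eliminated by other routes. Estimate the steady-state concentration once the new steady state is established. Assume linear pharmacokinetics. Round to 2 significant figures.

The CYP1A2 pathway (26% of clearance) drops to 0.31× activity: 0.26 × 0.31 = 0.0806.
The CYP2C19 pathway (50% of clearance) is boosted to 5.9× activity: 0.5 × 5.9 = 2.95.
The remaining 24% of clearance is unaffected.
New clearance relative to baseline: 0.0806 + 2.95 + 0.24 = 3.2706.
New steady-state concentration = 65 / 3.2706 = 20 μg/mL (concentration scales inversely with clearance).

20 μg/mL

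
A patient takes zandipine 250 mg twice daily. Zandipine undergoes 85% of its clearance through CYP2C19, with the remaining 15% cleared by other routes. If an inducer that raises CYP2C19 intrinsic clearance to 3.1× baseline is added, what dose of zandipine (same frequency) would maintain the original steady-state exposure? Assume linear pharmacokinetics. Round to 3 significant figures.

696 mg

The CYP2C19 pathway (85% of clearance) rises to 3.1× activity: 0.85 × 3.1 = 2.635.
Non-CYP routes (15%) are unchanged.
CL_new/CL_old = 2.635 + 0.15 = 2.785.
Css,avg = (dose rate)/CL, so holding Css fixed requires dose ∝ CL: 250 × 2.785 = 696 mg.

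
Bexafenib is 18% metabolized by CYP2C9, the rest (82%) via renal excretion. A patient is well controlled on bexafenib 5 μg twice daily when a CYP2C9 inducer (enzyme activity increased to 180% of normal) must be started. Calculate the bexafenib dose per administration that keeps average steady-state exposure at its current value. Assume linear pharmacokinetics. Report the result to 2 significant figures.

5.7 μg

CYP2C9: 0.18 × 1.8 = 0.324
Other: 0.82 (unchanged)
New clearance relative to baseline: 0.324 + 0.82 = 1.144.
Exposure is unchanged when dose changes in proportion to clearance. New dose = 5 μg × 1.144 = 5.7 μg.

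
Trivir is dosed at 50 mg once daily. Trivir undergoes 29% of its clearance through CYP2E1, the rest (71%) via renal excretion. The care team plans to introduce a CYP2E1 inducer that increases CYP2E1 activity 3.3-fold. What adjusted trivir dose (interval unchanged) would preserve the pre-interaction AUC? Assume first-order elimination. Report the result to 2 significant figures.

CYP2E1: 0.29 × 3.3 = 0.957
Other: 0.71 (unchanged)
New clearance relative to baseline: 0.957 + 0.71 = 1.667.
To maintain the same steady-state level, dose must scale with clearance: new dose = 50 × 1.667 = 83 mg.

83 mg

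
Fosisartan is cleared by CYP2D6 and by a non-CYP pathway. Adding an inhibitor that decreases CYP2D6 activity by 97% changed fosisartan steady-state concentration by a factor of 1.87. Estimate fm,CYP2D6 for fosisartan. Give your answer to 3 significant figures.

Let x = fm,CYP2D6. Because steady-state concentration ∝ 1/CL, relative clearance fell to 1/1.87 = 0.5348.
Setting x·0.03 + (1 − x) = 0.5348 and solving: x = (0.5348 − 1)/(0.03 − 1) = 0.480.

0.480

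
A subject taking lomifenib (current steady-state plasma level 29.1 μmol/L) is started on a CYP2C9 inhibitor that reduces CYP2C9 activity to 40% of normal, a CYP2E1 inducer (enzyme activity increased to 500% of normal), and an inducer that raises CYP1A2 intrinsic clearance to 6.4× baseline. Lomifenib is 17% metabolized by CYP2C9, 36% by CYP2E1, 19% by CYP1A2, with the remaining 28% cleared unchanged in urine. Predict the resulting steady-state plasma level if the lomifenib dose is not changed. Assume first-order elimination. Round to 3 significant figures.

8.65 μmol/L

The CYP2C9 pathway (17% of clearance) drops to 0.4× activity: 0.17 × 0.4 = 0.068.
The CYP2E1 pathway (36% of clearance) rises to 5× activity: 0.36 × 5 = 1.8.
The CYP1A2 pathway (19% of clearance) rises to 6.4× activity: 0.19 × 6.4 = 1.216.
The remaining 28% of clearance is unaffected.
New clearance relative to baseline: 0.068 + 1.8 + 1.216 + 0.28 = 3.364.
Steady-state plasma level ∝ 1/CL: new value = 29.1 / 3.364 = 8.65 μmol/L.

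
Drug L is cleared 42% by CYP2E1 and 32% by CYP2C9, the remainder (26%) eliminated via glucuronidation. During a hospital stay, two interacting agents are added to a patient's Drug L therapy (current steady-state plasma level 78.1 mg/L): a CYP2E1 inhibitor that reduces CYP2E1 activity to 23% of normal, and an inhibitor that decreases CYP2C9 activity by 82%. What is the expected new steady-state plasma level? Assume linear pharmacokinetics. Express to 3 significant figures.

189 mg/L

The CYP2E1 pathway (42% of clearance) falls to 0.23× activity: 0.42 × 0.23 = 0.0966.
The CYP2C9 pathway (32% of clearance) falls to 0.18× activity: 0.32 × 0.18 = 0.0576.
The remaining 26% of clearance is unaffected.
CL_new/CL_old = 0.0966 + 0.0576 + 0.26 = 0.4142.
New steady-state plasma level = 78.1 / 0.4142 = 189 mg/L (concentration scales inversely with clearance).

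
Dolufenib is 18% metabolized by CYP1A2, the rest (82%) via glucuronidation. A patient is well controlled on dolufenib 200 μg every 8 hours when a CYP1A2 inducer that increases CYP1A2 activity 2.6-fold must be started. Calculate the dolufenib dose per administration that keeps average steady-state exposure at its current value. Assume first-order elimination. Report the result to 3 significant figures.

The CYP1A2 pathway (18% of clearance) is boosted to 2.6× activity: 0.18 × 2.6 = 0.468.
The remaining 82% of clearance is unaffected.
CL_new/CL_old = 0.468 + 0.82 = 1.288.
Css,avg = (dose rate)/CL, so holding Css fixed requires dose ∝ CL: 200 × 1.288 = 258 μg.

258 μg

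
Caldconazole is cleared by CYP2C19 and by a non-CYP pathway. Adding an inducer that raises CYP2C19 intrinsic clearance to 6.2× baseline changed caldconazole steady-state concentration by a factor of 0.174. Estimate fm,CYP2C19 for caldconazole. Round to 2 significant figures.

0.91

Write x for the fraction cleared via CYP2C19. The observed steady-state concentration change means clearance rose to 1/0.174 = 5.747 of baseline.
Only the CYP2C19 route changed, so 5.747 = x·6.2 + (1 − x), giving x = 0.91.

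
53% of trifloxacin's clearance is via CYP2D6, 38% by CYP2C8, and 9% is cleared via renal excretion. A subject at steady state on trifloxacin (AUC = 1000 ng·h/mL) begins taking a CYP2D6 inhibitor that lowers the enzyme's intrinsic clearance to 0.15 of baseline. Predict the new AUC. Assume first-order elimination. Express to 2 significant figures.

1.8 × 10³ ng·h/mL

CYP2D6: 0.53 × 0.15 = 0.0795
CYP2C8: 0.38 (unchanged)
Other: 0.09 (unchanged)
Relative clearance = 0.0795 + 0.38 + 0.09 = 0.5495.
With dosing unchanged, AUC scales as 1/CL: 1000 / 0.5495 = 1.8 × 10³ ng·h/mL.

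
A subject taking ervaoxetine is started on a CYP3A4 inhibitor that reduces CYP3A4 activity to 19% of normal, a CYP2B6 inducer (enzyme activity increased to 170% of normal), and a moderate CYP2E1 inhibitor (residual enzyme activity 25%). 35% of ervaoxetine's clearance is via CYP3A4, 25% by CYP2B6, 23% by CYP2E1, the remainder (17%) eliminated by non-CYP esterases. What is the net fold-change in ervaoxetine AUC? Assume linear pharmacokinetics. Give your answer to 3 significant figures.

1.39

The CYP3A4 pathway (35% of clearance) drops to 0.19× activity: 0.35 × 0.19 = 0.0665.
The CYP2B6 pathway (25% of clearance) increases to 1.7× activity: 0.25 × 1.7 = 0.425.
The CYP2E1 pathway (23% of clearance) is reduced to 0.25× activity: 0.23 × 0.25 = 0.0575.
The remaining 17% of clearance is unaffected.
CL_new/CL_old = 0.0665 + 0.425 + 0.0575 + 0.17 = 0.719.
AUC ∝ 1/CL: fold-change = 1 / 0.719 = 1.39.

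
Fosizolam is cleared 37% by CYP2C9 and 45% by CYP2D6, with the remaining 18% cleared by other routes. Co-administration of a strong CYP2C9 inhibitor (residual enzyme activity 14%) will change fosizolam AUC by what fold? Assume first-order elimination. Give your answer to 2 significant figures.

1.5

The CYP2C9 pathway (37% of clearance) falls to 0.14× activity: 0.37 × 0.14 = 0.0518.
CYP2D6 (45%) and the residual 18% are unaffected.
Relative clearance = 0.0518 + 0.45 + 0.18 = 0.6818.
AUC ratio = CL_old/CL_new = 1 / 0.6818 = 1.5.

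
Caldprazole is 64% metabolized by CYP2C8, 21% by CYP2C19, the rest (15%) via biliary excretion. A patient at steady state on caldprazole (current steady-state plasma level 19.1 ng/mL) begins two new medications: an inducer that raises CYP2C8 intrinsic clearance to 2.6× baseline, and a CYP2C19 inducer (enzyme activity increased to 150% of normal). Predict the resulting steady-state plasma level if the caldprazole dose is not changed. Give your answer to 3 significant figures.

8.97 ng/mL

The CYP2C8 pathway (64% of clearance) increases to 2.6× activity: 0.64 × 2.6 = 1.664.
The CYP2C19 pathway (21% of clearance) rises to 1.5× activity: 0.21 × 1.5 = 0.315.
The remaining 15% of clearance is unaffected.
New clearance relative to baseline: 1.664 + 0.315 + 0.15 = 2.129.
New steady-state plasma level = 19.1 / 2.129 = 8.97 ng/mL (concentration scales inversely with clearance).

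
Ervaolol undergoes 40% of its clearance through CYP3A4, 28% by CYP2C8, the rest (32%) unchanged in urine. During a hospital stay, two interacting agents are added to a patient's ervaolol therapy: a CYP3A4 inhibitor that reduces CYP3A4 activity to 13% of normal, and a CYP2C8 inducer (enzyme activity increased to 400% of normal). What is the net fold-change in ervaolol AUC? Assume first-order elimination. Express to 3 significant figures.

0.670

The CYP3A4 pathway (40% of clearance) falls to 0.13× activity: 0.4 × 0.13 = 0.052.
The CYP2C8 pathway (28% of clearance) rises to 4× activity: 0.28 × 4 = 1.12.
The remaining 32% of clearance is unaffected.
Relative clearance = 0.052 + 1.12 + 0.32 = 1.492.
AUC ∝ 1/CL: fold-change = 1 / 1.492 = 0.670.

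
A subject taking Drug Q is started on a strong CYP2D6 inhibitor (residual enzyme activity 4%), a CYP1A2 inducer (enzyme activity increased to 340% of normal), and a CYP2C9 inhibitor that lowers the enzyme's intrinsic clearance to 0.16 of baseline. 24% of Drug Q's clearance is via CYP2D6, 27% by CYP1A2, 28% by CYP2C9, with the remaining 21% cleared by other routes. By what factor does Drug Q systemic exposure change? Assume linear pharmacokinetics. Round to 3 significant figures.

The CYP2D6 pathway (24% of clearance) is reduced to 0.04× activity: 0.24 × 0.04 = 0.0096.
The CYP1A2 pathway (27% of clearance) increases to 3.4× activity: 0.27 × 3.4 = 0.918.
The CYP2C9 pathway (28% of clearance) drops to 0.16× activity: 0.28 × 0.16 = 0.0448.
Non-CYP routes (21%) are unchanged.
Relative clearance = 0.0096 + 0.918 + 0.0448 + 0.21 = 1.1824.
Net systemic exposure ratio = 1 / 1.1824 = 0.846.

0.846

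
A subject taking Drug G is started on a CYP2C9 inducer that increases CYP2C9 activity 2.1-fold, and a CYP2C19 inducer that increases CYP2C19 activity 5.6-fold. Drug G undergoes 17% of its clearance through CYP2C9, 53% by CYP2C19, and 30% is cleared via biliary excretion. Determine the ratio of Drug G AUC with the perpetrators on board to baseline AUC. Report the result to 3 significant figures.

0.276

CYP2C9: 0.17 × 2.1 = 0.357
CYP2C19: 0.53 × 5.6 = 2.968
Other: 0.3 (unchanged)
CL_new/CL_old = 0.357 + 2.968 + 0.3 = 3.625.
Net AUC ratio = 1 / 3.625 = 0.276.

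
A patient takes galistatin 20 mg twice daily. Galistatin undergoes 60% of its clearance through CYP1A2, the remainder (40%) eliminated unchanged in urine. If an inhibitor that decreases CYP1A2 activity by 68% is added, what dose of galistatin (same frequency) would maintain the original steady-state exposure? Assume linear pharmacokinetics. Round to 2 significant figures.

The CYP1A2 pathway (60% of clearance) drops to 0.32× activity: 0.6 × 0.32 = 0.192.
The remaining 40% of clearance is unaffected.
New clearance relative to baseline: 0.192 + 0.4 = 0.592.
Css,avg = (dose rate)/CL, so holding Css fixed requires dose ∝ CL: 20 × 0.592 = 12 mg.

12 mg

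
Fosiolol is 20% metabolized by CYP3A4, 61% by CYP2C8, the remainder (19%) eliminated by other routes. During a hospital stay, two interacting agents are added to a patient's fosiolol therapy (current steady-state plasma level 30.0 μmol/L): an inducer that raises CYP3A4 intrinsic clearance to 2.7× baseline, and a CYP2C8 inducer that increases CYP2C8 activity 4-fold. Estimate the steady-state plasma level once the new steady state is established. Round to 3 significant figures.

The CYP3A4 pathway (20% of clearance) rises to 2.7× activity: 0.2 × 2.7 = 0.54.
The CYP2C8 pathway (61% of clearance) is boosted to 4× activity: 0.61 × 4 = 2.44.
The remaining 19% of clearance is unaffected.
Relative clearance = 0.54 + 2.44 + 0.19 = 3.17.
Steady-state plasma level ∝ 1/CL: new value = 30.0 / 3.17 = 9.46 μmol/L.

9.46 μmol/L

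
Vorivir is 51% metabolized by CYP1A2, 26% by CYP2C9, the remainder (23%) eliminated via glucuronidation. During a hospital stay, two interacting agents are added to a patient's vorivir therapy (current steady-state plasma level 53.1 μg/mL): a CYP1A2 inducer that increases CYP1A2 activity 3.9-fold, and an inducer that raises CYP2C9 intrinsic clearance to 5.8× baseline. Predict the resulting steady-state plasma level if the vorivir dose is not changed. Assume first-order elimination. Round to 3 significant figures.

14.2 μg/mL

The CYP1A2 pathway (51% of clearance) increases to 3.9× activity: 0.51 × 3.9 = 1.989.
The CYP2C9 pathway (26% of clearance) rises to 5.8× activity: 0.26 × 5.8 = 1.508.
Non-CYP routes (23%) are unchanged.
New clearance relative to baseline: 1.989 + 1.508 + 0.23 = 3.727.
Dividing the baseline by the relative clearance: 53.1 / 3.727 = 14.2 μg/mL.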